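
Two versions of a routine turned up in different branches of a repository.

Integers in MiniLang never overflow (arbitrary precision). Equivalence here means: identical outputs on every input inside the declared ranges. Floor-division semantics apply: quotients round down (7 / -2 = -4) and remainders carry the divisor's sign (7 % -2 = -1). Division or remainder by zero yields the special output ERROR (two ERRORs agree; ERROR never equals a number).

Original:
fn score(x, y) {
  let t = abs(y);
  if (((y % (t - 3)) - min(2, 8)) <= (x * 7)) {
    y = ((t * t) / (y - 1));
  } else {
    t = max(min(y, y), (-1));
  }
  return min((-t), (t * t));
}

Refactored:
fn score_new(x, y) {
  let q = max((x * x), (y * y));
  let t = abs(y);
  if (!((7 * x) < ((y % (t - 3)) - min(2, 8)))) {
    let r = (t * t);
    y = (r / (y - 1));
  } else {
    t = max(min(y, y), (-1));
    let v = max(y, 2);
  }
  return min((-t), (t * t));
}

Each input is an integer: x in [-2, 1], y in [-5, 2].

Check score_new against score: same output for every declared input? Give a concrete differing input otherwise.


This is a faithful refactor — local variable names differ, min/max/abs usage differs, constant usage differs, arithmetic usage differs, boolean connective usage differs, comparison usage differs, statement counts differ, but the computed results match everywhere.
One worked example (x=0, y=-1) — score: t becomes 1; next (((y % (t - 3)) - min(2, 8)) <= (x * 7)) evaluates to true; next y becomes -1; next final value -1; score_new: q becomes 1; next t becomes 1; next (!((7 * x) < ((y % (t - 3)) - min(2, 8)))) evaluates to true; next r becomes 1; next y becomes -1; next final value -1; agreement on -1.
Sweeping the whole domain (32 inputs) finds no disagreement.
verdict: equivalent


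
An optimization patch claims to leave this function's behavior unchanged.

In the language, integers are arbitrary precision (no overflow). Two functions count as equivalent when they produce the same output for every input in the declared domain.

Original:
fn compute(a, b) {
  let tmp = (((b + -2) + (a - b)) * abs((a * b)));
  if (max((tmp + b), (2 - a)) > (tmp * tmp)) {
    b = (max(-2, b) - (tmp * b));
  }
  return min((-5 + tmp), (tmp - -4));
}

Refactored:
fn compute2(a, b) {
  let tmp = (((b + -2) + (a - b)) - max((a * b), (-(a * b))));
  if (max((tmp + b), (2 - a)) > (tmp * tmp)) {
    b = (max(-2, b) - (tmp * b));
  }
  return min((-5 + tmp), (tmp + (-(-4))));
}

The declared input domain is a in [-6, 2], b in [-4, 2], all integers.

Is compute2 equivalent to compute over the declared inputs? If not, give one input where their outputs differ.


Input a=-6, b=-4: -197 from compute versus -37 from compute2.
verdict: not equivalent; witness: a=-6, b=-4


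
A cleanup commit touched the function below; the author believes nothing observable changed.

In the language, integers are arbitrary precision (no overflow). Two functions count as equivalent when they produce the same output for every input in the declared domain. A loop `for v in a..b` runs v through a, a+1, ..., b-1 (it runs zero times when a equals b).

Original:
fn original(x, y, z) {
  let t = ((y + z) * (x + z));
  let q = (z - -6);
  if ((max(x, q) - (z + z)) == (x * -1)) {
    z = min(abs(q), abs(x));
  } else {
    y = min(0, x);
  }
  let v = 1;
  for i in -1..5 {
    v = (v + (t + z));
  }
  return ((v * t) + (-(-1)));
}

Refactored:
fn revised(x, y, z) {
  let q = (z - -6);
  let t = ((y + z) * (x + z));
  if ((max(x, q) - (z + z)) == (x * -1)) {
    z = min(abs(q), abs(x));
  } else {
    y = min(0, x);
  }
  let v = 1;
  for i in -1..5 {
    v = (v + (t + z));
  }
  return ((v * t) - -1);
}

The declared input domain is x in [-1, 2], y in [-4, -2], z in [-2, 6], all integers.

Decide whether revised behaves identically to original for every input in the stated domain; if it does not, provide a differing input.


The two are interchangeable: arithmetic usage differs, and every declared input agrees.
One worked example (x=2, y=-2, z=2) — original: t = 0; q = 8; ((max(x, q) - (z + z)) == (x * -1)) -> false; y = 0; v = 1; [i=-1]; v = 3; [i=0]; v = 5; [i=1]; v = 7; [i=2]; v = 9; [i=3]; v = 11; [i=4]; v = 13; return 1; revised: q = 8; t = 0; ((max(x, q) - (z + z)) == (x * -1)) -> false; y = 0; v = 1; [i=-1]; v = 3; [i=0]; v = 5; [i=1]; v = 7; [i=2]; v = 9; [i=3]; v = 11; [i=4]; v = 13; return 1; agreement on 1.
Sweeping the whole domain (108 inputs) finds no disagreement.
verdict: equivalent


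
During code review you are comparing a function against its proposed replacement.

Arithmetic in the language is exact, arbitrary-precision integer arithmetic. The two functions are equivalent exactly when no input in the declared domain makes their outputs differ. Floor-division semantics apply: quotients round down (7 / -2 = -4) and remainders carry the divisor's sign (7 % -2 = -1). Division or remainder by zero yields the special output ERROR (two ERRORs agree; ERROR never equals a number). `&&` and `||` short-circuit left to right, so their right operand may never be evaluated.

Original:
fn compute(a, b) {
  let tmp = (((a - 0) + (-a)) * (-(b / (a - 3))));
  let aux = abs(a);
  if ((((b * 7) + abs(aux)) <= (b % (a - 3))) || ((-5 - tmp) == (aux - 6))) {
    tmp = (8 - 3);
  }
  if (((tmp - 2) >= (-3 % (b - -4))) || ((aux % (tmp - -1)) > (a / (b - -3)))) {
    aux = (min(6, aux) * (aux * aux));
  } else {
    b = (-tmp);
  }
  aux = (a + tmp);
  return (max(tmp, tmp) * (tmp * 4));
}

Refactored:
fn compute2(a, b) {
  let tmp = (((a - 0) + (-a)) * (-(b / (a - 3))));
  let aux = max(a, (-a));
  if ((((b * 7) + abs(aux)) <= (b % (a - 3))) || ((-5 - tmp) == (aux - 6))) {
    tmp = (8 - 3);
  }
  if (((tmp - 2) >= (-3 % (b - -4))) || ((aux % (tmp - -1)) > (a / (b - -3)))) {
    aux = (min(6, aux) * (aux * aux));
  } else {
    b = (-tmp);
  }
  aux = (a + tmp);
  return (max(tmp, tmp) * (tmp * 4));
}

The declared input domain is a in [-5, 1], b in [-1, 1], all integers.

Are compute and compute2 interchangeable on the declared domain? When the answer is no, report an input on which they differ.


This is a faithful refactor — min/max/abs usage differs, but the computed results match everywhere.
Spot check at a=-5, b=-1 — compute: tmp becomes 0; next aux becomes 5; next ((((b * 7) + abs(aux)) <= (b % (a - 3))) || ((-5 - tmp) == (aux - 6))) evaluates to true; next tmp becomes 5; next (((tmp - 2) >= (-3 % (b - -4))) || ((aux % (tmp - -1)) > (a / (b - -3)))) evaluates to true; next aux becomes 125; next aux becomes 0; next final value 100. compute2: tmp becomes 0; next aux becomes 5; next ((((b * 7) + abs(aux)) <= (b % (a - 3))) || ((-5 - tmp) == (aux - 6))) evaluates to true; next tmp becomes 5; next (((tmp - 2) >= (-3 % (b - -4))) || ((aux % (tmp - -1)) > (a / (b - -3)))) evaluates to true; next aux becomes 125; next aux becomes 0; next final value 100. Both give 100.
Every one of the 21 inputs gives matching results.
verdict: equivalent


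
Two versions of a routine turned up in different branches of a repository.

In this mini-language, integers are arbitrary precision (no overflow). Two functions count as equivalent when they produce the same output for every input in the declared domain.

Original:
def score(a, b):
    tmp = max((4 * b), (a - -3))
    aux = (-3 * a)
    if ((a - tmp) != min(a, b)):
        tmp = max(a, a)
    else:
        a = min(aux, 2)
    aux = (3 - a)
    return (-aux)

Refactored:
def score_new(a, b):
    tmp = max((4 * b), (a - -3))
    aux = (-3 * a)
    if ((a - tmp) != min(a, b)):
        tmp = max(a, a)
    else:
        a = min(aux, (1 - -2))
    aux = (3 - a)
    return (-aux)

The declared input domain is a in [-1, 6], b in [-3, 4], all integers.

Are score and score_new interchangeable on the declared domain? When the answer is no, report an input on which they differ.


Not equivalent: a=-1, b=-3 separates them (-1 vs 0).
score: tmp becomes 2; next aux becomes 3; next ((a - tmp) != min(a, b)) evaluates to false; next a becomes 2; next aux becomes 1; next final value -1
score_new: tmp becomes 2; next aux becomes 3; next ((a - tmp) != min(a, b)) evaluates to false; next a becomes 3; next aux becomes 0; next final value 0
verdict: not equivalent; witness: a=-1, b=-3


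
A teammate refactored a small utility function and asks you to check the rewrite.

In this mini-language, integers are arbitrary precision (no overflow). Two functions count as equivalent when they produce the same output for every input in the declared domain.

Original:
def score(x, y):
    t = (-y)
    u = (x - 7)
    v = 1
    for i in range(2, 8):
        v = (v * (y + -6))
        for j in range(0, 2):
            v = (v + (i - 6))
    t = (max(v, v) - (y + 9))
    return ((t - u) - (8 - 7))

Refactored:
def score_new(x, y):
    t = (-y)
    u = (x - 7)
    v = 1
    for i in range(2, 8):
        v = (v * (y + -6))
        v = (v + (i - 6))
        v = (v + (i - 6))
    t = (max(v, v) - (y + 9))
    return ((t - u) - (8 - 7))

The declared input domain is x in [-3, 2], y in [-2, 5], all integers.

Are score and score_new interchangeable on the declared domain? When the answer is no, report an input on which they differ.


Equivalent — the differences include local variable names differ; and loop structure differs; and constant usage differs; and arithmetic usage differs, yet no declared input distinguishes the two.
Spot check at x=1, y=5 — score: t := -5 | u := -6 | v := 1 | iter i=2: | v := -1 | iter j=0: | v := -5 | iter j=1: | v := -9 | iter i=3: | v := 9 | iter j=0: | v := 6 | iter j=1: | v := 3 | iter i=4: | v := -3 | iter j=0: | v := -5 | iter j=1: | v := -7 | iter i=5: | v := 7 | iter j=0: | v := 6 | iter j=1: | v := 5 | iter i=6: | v := -5 | iter j=0: | v := -5 | iter j=1: | v := -5 | iter i=7: | v := 5 | iter j=0: | v := 6 | iter j=1: | v := 7 | t := -7 | result -2. score_new: t := -5 | u := -6 | v := 1 | iter i=2: | v := -1 | v := -5 | v := -9 | iter i=3: | v := 9 | v := 6 | v := 3 | iter i=4: | v := -3 | v := -5 | v := -7 | iter i=5: | v := 7 | v := 6 | v := 5 | iter i=6: | v := -5 | v := -5 | v := -5 | iter i=7: | v := 5 | v := 6 | v := 7 | t := -7 | result -2. Both give -2.
An exhaustive pass over the 48 declared inputs shows identical outputs.
verdict: equivalent


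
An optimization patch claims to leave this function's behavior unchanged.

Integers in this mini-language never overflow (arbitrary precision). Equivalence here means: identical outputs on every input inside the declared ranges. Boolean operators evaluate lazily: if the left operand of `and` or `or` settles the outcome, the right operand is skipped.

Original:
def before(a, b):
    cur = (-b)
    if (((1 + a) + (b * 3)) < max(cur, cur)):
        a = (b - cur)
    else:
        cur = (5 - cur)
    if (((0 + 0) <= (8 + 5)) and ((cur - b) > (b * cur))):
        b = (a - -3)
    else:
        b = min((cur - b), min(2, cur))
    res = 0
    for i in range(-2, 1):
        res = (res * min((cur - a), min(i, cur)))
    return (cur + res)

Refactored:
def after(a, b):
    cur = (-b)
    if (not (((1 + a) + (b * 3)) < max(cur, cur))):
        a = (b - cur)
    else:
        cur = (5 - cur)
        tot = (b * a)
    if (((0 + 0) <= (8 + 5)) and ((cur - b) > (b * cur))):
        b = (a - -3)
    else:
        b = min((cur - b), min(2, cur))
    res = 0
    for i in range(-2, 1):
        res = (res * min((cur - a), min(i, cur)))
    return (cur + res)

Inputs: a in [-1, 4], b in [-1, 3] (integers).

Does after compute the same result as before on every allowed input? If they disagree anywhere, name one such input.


Try a=-1, b=-1.
before: cur=1, then (((1 + a) + (b * 3)) < max(cur, cur)) is true, then a=-2, then (((0 + 0) <= (8 + 5)) and ((cur - b) > (b * cur))) is true, then b=1, then res=0, then (i=-2), then res=0, then (i=-1), then res=0, then (i=0), then res=0, then returns 1
after: cur=1, then (not (((1 + a) + (b * 3)) < max(cur, cur))) is false, then cur=4, then tot=1, then (((0 + 0) <= (8 + 5)) and ((cur - b) > (b * cur))) is true, then b=2, then res=0, then (i=-2), then res=0, then (i=-1), then res=0, then (i=0), then res=0, then returns 4
1 != 4, so the rewrite changes behavior.
verdict: not equivalent; witness: a=-1, b=-1


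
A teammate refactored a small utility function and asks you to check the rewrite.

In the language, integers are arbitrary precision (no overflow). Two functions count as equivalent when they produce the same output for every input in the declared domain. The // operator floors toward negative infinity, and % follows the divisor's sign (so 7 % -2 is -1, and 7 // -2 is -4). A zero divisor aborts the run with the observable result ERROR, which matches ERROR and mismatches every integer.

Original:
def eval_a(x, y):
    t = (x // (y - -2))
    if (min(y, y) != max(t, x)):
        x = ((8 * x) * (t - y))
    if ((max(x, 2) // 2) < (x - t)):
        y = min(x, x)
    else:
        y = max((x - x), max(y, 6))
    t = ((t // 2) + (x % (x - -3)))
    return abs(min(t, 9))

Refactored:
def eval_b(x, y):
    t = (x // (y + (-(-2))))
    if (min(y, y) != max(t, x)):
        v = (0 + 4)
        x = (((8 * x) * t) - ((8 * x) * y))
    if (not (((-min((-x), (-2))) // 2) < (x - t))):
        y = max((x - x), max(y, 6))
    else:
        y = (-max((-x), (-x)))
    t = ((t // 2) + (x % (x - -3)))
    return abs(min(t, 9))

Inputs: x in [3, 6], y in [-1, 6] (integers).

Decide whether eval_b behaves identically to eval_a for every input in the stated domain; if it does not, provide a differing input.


Comparing the listings, the differences include: arithmetic usage differs; also boolean connective usage differs; also constant usage differs; also local variable names differ; also statement counts differ.
Spot check at x=3, y=4 — eval_a: t = 0; (min(y, y) != max(t, x)) -> true; x = -96; ((max(x, 2) // 2) < (x - t)) -> false; y = 6; t = -3; return 3. eval_b: t = 0; (min(y, y) != max(t, x)) -> true; v = 4; x = -96; (not (((-min((-x), (-2))) // 2) < (x - t))) -> true; y = 6; t = -3; return 3. Both give 3.
An exhaustive pass over the 32 declared inputs shows identical outputs.
verdict: equivalent


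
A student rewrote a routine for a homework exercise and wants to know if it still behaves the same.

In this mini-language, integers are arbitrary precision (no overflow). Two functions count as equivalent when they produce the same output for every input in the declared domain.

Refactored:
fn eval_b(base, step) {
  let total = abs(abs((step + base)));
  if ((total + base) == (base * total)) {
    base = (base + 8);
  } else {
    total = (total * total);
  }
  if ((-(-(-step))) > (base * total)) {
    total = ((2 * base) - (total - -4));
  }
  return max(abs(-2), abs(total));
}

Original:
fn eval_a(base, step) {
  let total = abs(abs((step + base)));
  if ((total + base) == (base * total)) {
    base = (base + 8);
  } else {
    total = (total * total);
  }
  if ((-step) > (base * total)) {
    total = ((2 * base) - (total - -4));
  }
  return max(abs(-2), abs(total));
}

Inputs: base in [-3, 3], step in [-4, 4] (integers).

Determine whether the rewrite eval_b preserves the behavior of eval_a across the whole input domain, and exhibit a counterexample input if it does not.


Changes here: same computation, different form; the full 63-point sweep finds no disagreement.
verdict: equivalent


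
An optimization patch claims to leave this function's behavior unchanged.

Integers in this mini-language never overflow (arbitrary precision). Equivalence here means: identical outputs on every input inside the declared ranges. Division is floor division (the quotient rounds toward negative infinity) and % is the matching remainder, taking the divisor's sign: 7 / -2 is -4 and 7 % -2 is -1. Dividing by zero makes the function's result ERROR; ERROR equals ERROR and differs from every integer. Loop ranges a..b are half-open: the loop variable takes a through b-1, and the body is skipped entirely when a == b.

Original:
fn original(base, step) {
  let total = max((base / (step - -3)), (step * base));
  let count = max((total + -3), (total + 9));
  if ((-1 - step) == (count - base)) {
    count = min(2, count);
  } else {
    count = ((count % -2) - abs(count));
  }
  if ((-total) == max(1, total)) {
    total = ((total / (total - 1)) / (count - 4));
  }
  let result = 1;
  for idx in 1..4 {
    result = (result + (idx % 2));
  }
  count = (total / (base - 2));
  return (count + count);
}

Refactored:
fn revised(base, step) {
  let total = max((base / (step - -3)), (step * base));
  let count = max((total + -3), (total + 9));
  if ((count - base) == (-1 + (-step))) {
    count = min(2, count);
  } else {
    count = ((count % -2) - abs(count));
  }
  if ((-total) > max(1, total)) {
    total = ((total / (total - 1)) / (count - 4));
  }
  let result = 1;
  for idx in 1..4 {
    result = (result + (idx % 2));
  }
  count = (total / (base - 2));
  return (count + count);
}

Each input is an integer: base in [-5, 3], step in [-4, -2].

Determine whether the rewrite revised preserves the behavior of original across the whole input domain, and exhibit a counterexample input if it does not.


There is a counterexample at base=1, step=-4: 0 on one side, 2 on the other.
original: total = -1; count = 8; ((-1 - step) == (count - base)) -> false; count = -8; ((-total) == max(1, total)) -> true; total = 0; result = 1; [idx=1]; result = 2; [idx=2]; result = 2; [idx=3]; result = 3; count = 0; return 0
revised: total = -1; count = 8; ((count - base) == (-1 + (-step))) -> false; count = -8; ((-total) > max(1, total)) -> false; result = 1; [idx=1]; result = 2; [idx=2]; result = 2; [idx=3]; result = 3; count = 1; return 2
verdict: not equivalent; witness: base=1, step=-4


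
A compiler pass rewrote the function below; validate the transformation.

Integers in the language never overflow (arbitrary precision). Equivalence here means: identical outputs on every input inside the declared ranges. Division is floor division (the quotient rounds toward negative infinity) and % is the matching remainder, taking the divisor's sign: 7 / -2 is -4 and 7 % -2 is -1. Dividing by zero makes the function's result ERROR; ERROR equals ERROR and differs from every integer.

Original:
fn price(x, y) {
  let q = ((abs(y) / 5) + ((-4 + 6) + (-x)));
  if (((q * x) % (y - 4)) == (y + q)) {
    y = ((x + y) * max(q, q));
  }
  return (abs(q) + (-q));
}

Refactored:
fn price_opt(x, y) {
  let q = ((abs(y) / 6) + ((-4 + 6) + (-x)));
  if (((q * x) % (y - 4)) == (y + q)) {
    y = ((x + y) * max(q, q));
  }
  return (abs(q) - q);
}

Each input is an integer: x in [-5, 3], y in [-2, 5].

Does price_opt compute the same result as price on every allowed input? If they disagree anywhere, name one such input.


Run the pair on x=3, y=5.
price: q = 0; (((q * x) % (y - 4)) == (y + q)) -> false; return 0
price_opt: q = -1; (((q * x) % (y - 4)) == (y + q)) -> false; return 2
0 != 2, so the rewrite changes behavior.
verdict: not equivalent; witness: x=3, y=5


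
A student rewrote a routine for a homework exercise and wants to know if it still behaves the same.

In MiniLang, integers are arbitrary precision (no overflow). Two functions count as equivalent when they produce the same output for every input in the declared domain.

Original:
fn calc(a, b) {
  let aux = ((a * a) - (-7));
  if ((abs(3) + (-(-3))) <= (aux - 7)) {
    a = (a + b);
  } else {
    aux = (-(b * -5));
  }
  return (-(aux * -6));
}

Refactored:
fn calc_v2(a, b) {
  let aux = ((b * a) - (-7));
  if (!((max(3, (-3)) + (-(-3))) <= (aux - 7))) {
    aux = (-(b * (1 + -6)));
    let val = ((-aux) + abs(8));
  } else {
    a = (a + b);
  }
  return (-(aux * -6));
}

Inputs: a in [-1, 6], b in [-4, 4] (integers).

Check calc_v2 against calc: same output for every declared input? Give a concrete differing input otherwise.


a=2, b=3 yields 90 from calc but 78 from calc_v2.
verdict: not equivalent; witness: a=2, b=3


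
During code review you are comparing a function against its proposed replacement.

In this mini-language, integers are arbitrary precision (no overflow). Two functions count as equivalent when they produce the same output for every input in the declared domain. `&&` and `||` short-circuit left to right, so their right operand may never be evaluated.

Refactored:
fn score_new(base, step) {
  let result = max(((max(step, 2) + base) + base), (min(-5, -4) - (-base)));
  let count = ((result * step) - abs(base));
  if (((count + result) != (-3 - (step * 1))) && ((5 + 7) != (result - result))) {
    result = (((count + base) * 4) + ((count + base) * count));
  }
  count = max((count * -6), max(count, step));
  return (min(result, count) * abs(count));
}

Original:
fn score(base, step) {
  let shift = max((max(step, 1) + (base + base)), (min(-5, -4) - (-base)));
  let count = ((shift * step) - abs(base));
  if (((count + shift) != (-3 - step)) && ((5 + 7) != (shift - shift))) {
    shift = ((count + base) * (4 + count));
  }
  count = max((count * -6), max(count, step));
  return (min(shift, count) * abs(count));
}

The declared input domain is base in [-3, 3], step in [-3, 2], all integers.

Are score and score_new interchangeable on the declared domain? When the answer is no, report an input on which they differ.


These are not equivalent — on base=-3, step=-3 the outputs split (144 vs 81).
score: shift = -5; count = 12; (((count + shift) != (-3 - step)) && ((5 + 7) != (shift - shift))) -> true; shift = 144; count = 12; return 144
score_new: result = -4; count = 9; (((count + result) != (-3 - (step * 1))) && ((5 + 7) != (result - result))) -> true; result = 78; count = 9; return 81
verdict: not equivalent; witness: base=-3, step=-3


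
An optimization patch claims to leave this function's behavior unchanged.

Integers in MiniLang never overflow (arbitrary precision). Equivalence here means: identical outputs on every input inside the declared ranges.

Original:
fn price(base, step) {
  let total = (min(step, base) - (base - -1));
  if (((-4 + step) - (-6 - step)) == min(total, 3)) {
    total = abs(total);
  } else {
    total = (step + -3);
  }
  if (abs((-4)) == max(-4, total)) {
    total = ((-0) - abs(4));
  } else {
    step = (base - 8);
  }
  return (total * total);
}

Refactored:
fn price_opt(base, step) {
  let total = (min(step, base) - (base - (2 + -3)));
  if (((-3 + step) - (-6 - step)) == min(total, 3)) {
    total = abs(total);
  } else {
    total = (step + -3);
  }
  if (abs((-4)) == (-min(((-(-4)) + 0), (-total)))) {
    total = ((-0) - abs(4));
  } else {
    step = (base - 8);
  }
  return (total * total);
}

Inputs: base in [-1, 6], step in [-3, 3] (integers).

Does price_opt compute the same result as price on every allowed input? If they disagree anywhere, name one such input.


There is a counterexample at base=-1, step=-3: 36 on one side, 9 on the other.
price: total := -3 | (((-4 + step) - (-6 - step)) == min(total, 3)): false | total := -6 | (abs((-4)) == max(-4, total)): false | step := -9 | result 36
price_opt: total := -3 | (((-3 + step) - (-6 - step)) == min(total, 3)): true | total := 3 | (abs((-4)) == (-min(((-(-4)) + 0), (-total)))): false | step := -9 | result 9
verdict: not equivalent; witness: base=-1, step=-3


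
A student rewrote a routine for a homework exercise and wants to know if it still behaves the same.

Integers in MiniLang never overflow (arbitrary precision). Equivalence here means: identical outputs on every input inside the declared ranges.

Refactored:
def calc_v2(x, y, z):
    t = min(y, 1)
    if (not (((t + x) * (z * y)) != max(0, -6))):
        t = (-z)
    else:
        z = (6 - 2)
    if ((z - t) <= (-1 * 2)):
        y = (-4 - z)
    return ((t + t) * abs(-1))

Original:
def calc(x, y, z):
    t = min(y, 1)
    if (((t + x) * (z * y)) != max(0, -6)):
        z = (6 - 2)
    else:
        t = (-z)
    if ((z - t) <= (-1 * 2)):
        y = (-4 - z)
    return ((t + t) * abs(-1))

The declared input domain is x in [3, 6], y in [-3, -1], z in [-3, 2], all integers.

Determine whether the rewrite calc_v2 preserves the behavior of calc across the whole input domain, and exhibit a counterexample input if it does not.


Differences: boolean connective usage differs — yet all 72 inputs agree.
verdict: equivalent


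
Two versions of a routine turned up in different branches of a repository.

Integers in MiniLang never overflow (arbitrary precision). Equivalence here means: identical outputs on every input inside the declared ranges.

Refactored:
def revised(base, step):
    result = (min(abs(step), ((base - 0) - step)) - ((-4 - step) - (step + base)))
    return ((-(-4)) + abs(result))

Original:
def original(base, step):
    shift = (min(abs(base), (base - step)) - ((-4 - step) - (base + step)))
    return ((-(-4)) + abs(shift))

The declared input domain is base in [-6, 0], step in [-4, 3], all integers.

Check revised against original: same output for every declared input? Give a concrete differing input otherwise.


Not equivalent: base=-1, step=-4 separates them (8 vs 6).
original: shift=-4, then returns 8
revised: result=-2, then returns 6
verdict: not equivalent; witness: base=-1, step=-4


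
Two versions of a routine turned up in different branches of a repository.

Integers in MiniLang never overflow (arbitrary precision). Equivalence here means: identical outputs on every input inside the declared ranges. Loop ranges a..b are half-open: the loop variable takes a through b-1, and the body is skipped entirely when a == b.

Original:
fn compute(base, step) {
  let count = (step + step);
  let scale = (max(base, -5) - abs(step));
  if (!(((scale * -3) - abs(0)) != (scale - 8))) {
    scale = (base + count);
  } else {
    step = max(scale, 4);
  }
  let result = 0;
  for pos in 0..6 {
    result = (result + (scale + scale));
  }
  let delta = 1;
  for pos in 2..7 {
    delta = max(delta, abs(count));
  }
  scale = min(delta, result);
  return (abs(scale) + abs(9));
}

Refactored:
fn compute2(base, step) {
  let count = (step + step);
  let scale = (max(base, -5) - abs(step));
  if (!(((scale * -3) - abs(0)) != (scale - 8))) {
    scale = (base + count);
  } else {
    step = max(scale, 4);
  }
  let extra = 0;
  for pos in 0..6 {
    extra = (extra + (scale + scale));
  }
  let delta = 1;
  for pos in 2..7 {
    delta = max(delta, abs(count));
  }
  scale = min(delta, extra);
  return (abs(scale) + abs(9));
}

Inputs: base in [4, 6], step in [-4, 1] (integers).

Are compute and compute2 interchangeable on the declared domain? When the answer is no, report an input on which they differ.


The two are interchangeable: local variable names differ, and every declared input agrees.
As a probe, take base=5, step=-4: compute runs count=-8, then scale=1, then (!(((scale * -3) - abs(0)) != (scale - 8))) is false, then step=4, then result=0, then (pos=0), then result=2, then (pos=1), then result=4, then (pos=2), then result=6, then (pos=3), then result=8, then (pos=4), then result=10, then (pos=5), then result=12, then delta=1, then (pos=2), then delta=8, then (pos=3), then delta=8, then (pos=4), then delta=8, then (pos=5), then delta=8, then (pos=6), then delta=8, then scale=8, then returns 17; compute2 runs count=-8, then scale=1, then (!(((scale * -3) - abs(0)) != (scale - 8))) is false, then step=4, then extra=0, then (pos=0), then extra=2, then (pos=1), then extra=4, then (pos=2), then extra=6, then (pos=3), then extra=8, then (pos=4), then extra=10, then (pos=5), then extra=12, then delta=1, then (pos=2), then delta=8, then (pos=3), then delta=8, then (pos=4), then delta=8, then (pos=5), then delta=8, then (pos=6), then delta=8, then scale=8, then returns 17; both end at 17.
An exhaustive pass over the 18 declared inputs shows identical outputs.
verdict: equivalent


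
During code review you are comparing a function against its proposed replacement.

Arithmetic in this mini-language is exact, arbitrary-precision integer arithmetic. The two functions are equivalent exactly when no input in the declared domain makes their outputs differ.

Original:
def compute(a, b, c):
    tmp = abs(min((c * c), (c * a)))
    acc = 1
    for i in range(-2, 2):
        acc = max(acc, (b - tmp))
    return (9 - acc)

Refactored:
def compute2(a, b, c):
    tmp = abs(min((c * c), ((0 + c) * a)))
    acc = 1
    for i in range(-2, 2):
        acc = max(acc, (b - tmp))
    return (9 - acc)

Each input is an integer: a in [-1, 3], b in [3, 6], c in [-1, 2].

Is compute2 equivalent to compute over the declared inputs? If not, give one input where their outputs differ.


This is a faithful refactor — arithmetic usage differs; and constant usage differs, but the computed results match everywhere.
Spot check at a=2, b=4, c=1 — compute: tmp becomes 1; next acc becomes 1; next at i=-2:; next acc becomes 3; next at i=-1:; next acc becomes 3; next at i=0:; next acc becomes 3; next at i=1:; next acc becomes 3; next final value 6. compute2: tmp becomes 1; next acc becomes 1; next at i=-2:; next acc becomes 3; next at i=-1:; next acc becomes 3; next at i=0:; next acc becomes 3; next at i=1:; next acc becomes 3; next final value 6. Both give 6.
Sweeping the whole domain (80 inputs) finds no disagreement.
verdict: equivalent


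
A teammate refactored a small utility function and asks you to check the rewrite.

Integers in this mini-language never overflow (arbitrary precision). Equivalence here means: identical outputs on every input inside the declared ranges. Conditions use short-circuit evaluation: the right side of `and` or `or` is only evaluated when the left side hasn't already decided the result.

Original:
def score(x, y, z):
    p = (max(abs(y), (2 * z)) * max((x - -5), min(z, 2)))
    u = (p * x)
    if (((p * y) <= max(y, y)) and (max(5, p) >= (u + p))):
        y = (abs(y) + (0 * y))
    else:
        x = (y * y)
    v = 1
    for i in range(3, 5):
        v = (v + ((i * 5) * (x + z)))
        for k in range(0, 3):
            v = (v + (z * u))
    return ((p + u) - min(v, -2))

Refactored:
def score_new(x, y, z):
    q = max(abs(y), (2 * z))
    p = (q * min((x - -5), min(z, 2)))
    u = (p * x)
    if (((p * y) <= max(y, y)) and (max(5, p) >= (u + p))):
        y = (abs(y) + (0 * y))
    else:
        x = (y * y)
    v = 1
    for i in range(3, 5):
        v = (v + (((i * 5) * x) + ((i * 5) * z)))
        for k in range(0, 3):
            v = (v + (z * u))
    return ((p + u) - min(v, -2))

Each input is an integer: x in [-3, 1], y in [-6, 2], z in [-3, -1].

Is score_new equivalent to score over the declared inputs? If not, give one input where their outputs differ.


Not equivalent: x=-3, y=-6, z=-3 separates them (-22 vs 38).
score: p := 12 | u := -36 | (((p * y) <= max(y, y)) and (max(5, p) >= (u + p))): true | y := 6 | v := 1 | iter i=3: | v := -89 | iter k=0: | v := 19 | iter k=1: | v := 127 | iter k=2: | v := 235 | iter i=4: | v := 115 | iter k=0: | v := 223 | iter k=1: | v := 331 | iter k=2: | v := 439 | result -22
score_new: q := 6 | p := -18 | u := 54 | (((p * y) <= max(y, y)) and (max(5, p) >= (u + p))): false | x := 36 | v := 1 | iter i=3: | v := 496 | iter k=0: | v := 334 | iter k=1: | v := 172 | iter k=2: | v := 10 | iter i=4: | v := 670 | iter k=0: | v := 508 | iter k=1: | v := 346 | iter k=2: | v := 184 | result 38
verdict: not equivalent; witness: x=-3, y=-6, z=-3


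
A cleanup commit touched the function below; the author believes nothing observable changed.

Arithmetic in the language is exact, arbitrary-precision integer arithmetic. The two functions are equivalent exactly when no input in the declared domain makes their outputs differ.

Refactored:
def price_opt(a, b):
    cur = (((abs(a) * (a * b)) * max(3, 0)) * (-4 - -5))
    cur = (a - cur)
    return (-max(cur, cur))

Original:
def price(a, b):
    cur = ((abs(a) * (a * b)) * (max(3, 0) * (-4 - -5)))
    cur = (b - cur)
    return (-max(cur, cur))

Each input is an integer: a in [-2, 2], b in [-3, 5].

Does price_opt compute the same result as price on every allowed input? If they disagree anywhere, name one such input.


At a=-2, b=-3: price gives 39, price_opt gives 38.
verdict: not equivalent; witness: a=-2, b=-3


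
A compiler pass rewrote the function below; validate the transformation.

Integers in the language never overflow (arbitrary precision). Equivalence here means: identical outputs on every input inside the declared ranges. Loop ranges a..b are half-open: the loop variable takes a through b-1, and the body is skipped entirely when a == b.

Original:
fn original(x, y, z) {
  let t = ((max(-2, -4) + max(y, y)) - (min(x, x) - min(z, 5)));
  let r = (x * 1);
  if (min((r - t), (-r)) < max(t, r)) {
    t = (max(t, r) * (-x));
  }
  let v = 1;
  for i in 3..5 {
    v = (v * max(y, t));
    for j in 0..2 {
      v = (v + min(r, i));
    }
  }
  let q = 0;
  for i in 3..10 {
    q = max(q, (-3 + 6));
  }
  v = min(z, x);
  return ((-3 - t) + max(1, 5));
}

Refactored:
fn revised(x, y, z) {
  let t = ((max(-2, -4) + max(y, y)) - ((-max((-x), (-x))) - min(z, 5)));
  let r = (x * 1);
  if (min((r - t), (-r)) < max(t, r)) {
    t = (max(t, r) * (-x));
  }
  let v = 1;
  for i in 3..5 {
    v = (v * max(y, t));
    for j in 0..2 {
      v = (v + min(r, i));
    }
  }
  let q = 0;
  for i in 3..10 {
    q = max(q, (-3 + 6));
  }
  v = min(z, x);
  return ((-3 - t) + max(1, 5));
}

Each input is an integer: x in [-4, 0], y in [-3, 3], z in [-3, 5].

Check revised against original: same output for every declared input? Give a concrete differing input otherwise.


Side by side, the visible changes include: min/max/abs usage differs.
Tracing x=-1, y=0, z=-3: original: t becomes -4; next r becomes -1; next (min((r - t), (-r)) < max(t, r)) evaluates to false; next v becomes 1; next at i=3:; next v becomes 0; next at j=0:; next v becomes -1; next at j=1:; next v becomes -2; next at i=4:; next v becomes 0; next at j=0:; next v becomes -1; next at j=1:; next v becomes -2; next q becomes 0; next at i=3:; next q becomes 3; next at i=4:; next q becomes 3; next at i=5:; next q becomes 3; next at i=6:; next q becomes 3; next at i=7:; next q becomes 3; next at i=8:; next q becomes 3; next at i=9:; next q becomes 3; next v becomes -3; next final value 6 | revised: t becomes -4; next r becomes -1; next (min((r - t), (-r)) < max(t, r)) evaluates to false; next v becomes 1; next at i=3:; next v becomes 0; next at j=0:; next v becomes -1; next at j=1:; next v becomes -2; next at i=4:; next v becomes 0; next at j=0:; next v becomes -1; next at j=1:; next v becomes -2; next q becomes 0; next at i=3:; next q becomes 3; next at i=4:; next q becomes 3; next at i=5:; next q becomes 3; next at i=6:; next q becomes 3; next at i=7:; next q becomes 3; next at i=8:; next q becomes 3; next at i=9:; next q becomes 3; next v becomes -3; next final value 6 — matching result 6.
An exhaustive pass over the 315 declared inputs shows identical outputs.
verdict: equivalent


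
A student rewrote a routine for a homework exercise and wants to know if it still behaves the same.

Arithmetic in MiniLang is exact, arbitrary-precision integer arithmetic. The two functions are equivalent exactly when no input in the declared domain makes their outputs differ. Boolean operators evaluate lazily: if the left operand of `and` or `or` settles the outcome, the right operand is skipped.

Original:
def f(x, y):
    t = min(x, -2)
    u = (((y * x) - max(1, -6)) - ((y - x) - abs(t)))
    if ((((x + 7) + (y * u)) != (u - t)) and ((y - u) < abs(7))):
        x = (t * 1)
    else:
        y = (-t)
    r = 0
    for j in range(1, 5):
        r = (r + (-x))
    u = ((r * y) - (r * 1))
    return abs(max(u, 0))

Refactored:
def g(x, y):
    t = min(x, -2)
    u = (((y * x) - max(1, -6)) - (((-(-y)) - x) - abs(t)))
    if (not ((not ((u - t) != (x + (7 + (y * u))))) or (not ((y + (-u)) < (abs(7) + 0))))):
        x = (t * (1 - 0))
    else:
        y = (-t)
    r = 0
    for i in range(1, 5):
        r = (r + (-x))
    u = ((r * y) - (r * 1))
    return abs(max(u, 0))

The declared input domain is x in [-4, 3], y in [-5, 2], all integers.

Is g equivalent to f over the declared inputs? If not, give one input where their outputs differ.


The two versions differ — the changes include local variable names differ, and constant usage differs, and boolean connective usage differs, and arithmetic usage differs.
As a probe, take x=-2, y=-4: f runs t=-2, then u=11, then ((((x + 7) + (y * u)) != (u - t)) and ((y - u) < abs(7))) is true, then x=-2, then r=0, then (j=1), then r=2, then (j=2), then r=4, then (j=3), then r=6, then (j=4), then r=8, then u=-40, then returns 0; g runs t=-2, then u=11, then (not ((not ((u - t) != (x + (7 + (y * u))))) or (not ((y + (-u)) < (abs(7) + 0))))) is true, then x=-2, then r=0, then (i=1), then r=2, then (i=2), then r=4, then (i=3), then r=6, then (i=4), then r=8, then u=-40, then returns 0; both end at 0.
Across all 64 domain points the two functions coincide.
verdict: equivalent


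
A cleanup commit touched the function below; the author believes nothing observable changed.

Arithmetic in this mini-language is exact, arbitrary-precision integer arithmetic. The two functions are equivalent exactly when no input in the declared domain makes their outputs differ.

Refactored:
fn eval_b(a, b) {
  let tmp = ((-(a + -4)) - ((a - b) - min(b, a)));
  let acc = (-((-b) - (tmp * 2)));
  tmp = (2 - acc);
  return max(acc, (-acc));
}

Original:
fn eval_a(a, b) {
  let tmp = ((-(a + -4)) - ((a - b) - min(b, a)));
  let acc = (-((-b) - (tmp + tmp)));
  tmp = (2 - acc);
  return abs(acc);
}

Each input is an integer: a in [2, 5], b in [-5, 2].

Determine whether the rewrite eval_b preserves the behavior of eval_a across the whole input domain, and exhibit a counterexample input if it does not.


Changes here: arithmetic usage differs, min/max/abs usage differs, constant usage differs; the full 32-point sweep finds no disagreement.
verdict: equivalent


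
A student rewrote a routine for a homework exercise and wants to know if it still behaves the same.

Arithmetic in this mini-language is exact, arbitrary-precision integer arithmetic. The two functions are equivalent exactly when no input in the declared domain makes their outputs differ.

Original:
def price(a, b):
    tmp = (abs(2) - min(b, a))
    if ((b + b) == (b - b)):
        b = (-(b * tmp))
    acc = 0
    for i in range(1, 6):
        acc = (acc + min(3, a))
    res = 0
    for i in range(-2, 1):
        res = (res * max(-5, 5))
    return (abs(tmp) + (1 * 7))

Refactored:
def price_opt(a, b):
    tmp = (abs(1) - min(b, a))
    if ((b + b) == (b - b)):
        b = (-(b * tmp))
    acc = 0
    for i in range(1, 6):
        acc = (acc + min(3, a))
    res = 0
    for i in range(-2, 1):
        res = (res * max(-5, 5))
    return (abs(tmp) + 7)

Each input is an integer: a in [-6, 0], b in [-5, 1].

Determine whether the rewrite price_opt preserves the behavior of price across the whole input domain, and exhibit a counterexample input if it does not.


Not equivalent: a=-6, b=-5 separates them (15 vs 14).
price: tmp becomes 8; next ((b + b) == (b - b)) evaluates to false; next acc becomes 0; next at i=1:; next acc becomes -6; next at i=2:; next acc becomes -12; next at i=3:; next acc becomes -18; next at i=4:; next acc becomes -24; next at i=5:; next acc becomes -30; next res becomes 0; next at i=-2:; next res becomes 0; next at i=-1:; next res becomes 0; next at i=0:; next res becomes 0; next final value 15
price_opt: tmp becomes 7; next ((b + b) == (b - b)) evaluates to false; next acc becomes 0; next at i=1:; next acc becomes -6; next at i=2:; next acc becomes -12; next at i=3:; next acc becomes -18; next at i=4:; next acc becomes -24; next at i=5:; next acc becomes -30; next res becomes 0; next at i=-2:; next res becomes 0; next at i=-1:; next res becomes 0; next at i=0:; next res becomes 0; next final value 14
verdict: not equivalent; witness: a=-6, b=-5


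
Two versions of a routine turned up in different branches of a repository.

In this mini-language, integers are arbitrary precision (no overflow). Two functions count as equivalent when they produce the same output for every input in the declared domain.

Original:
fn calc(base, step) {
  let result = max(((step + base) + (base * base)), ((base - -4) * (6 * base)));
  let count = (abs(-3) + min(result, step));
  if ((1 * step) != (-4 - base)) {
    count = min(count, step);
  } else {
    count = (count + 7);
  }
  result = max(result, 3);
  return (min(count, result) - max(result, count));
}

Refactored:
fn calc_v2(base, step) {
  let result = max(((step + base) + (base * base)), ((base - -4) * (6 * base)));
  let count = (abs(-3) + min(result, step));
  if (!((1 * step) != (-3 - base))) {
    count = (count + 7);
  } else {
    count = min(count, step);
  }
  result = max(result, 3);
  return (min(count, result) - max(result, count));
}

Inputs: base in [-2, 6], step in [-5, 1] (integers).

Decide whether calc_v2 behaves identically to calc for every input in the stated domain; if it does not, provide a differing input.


There is a counterexample at base=-2, step=-1: -4 on one side, -6 on the other.
calc: result becomes 1; next count becomes 2; next ((1 * step) != (-4 - base)) evaluates to true; next count becomes -1; next result becomes 3; next final value -4
calc_v2: result becomes 1; next count becomes 2; next (!((1 * step) != (-3 - base))) evaluates to true; next count becomes 9; next result becomes 3; next final value -6
verdict: not equivalent; witness: base=-2, step=-1
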